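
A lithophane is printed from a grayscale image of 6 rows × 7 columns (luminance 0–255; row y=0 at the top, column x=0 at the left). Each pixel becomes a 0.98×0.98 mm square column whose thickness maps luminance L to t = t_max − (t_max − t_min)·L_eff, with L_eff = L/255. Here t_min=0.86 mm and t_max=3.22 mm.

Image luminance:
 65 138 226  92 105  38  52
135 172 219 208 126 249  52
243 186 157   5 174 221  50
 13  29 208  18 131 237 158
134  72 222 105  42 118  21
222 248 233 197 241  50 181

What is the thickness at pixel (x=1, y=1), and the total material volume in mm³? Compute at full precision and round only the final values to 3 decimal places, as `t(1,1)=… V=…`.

t(1,1)=1.628 V=78.394

span = t_max - t_min = 3.22 - 0.86 = 2.360
L(1,1) = 172, L_eff = 172/255 = 0.674510
t(1,1) = 3.22 - 2.360·0.674510 = 1.628
Σt over all 6·7 pixels = 173456/2125 ≈ 81.6263529
V = pitch²·Σt = 0.98²·173456/2125 = 78.394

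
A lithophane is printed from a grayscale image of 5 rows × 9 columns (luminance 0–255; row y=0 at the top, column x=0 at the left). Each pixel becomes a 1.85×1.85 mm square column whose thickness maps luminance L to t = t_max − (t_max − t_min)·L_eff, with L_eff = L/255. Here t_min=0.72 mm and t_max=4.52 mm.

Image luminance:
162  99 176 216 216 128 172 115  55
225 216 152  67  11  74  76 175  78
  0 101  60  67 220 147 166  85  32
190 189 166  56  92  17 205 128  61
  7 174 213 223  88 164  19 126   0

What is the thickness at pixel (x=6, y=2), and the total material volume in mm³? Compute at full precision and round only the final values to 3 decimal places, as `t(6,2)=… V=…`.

span = t_max - t_min = 4.52 - 0.72 = 3.800
L(6,2) = 166, L_eff = 166/255 = 0.650980
t(6,2) = 4.52 - 3.800·0.650980 = 2.046
Σt over all 5·9 pixels = 52188/425 ≈ 122.7952941
V = pitch²·Σt = 1.85²·52188/425 = 420.267

t(6,2)=2.046 V=420.267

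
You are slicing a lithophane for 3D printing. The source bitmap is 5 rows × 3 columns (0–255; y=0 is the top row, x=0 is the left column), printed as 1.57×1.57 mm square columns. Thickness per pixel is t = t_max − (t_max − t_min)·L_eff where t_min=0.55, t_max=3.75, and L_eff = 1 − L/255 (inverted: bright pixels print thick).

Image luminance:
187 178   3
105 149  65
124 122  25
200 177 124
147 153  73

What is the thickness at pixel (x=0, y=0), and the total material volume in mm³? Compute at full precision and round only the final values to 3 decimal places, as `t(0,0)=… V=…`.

t(0,0)=2.897 V=77.003

span = t_max - t_min = 3.75 - 0.55 = 3.200
L(0,0) = 187, L_eff = 1 - 187/255 = 0.266667 (inverted)
t(0,0) = 3.75 - 3.200·0.266667 = 2.897
Σt over all 5·3 pixels = 159323/5100 ≈ 31.2398039
V = pitch²·Σt = 1.57²·159323/5100 = 77.003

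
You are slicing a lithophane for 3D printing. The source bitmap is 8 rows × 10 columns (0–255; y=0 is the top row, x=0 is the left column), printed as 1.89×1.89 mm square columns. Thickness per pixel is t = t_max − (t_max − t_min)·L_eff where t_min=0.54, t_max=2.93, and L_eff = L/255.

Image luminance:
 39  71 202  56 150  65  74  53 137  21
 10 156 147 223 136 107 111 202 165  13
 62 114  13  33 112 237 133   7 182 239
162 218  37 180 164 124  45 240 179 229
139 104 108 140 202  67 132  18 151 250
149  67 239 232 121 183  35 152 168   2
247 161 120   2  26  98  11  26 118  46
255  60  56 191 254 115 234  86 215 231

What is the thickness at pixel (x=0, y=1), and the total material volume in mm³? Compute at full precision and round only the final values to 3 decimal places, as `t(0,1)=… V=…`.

t(0,1)=2.836 V=500.528

span = t_max - t_min = 2.93 - 0.54 = 2.390
L(0,1) = 10, L_eff = 10/255 = 0.039216
t(0,1) = 2.93 - 2.390·0.039216 = 2.836
Σt over all 8·10 pixels = 1191033/8500 ≈ 140.1215294
V = pitch²·Σt = 1.89²·1191033/8500 = 500.528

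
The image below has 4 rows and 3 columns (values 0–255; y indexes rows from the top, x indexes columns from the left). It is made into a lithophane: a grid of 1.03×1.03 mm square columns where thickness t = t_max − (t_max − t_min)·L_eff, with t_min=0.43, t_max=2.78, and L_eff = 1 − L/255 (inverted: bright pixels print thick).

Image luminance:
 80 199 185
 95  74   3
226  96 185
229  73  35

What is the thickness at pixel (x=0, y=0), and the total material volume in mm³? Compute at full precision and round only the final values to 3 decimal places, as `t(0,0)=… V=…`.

span = t_max - t_min = 2.78 - 0.43 = 2.350
L(0,0) = 80, L_eff = 1 - 80/255 = 0.686275 (inverted)
t(0,0) = 2.78 - 2.350·0.686275 = 1.167
Σt over all 4·3 pixels = 23969/1275 ≈ 18.7992157
V = pitch²·Σt = 1.03²·23969/1275 = 19.944

t(0,0)=1.167 V=19.944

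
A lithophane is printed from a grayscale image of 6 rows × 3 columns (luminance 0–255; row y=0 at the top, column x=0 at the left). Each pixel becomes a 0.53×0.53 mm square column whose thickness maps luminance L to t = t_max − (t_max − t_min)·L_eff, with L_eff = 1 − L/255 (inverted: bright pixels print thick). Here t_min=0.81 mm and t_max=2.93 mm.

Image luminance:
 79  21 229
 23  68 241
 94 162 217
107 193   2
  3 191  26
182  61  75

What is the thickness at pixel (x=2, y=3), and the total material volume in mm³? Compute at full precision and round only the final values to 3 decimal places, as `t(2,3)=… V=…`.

t(2,3)=0.827 V=8.705

span = t_max - t_min = 2.93 - 0.81 = 2.120
L(2,3) = 2, L_eff = 1 - 2/255 = 0.992157 (inverted)
t(2,3) = 2.93 - 2.120·0.992157 = 0.827
Σt over all 6·3 pixels = 131713/4250 ≈ 30.9912941
V = pitch²·Σt = 0.53²·131713/4250 = 8.705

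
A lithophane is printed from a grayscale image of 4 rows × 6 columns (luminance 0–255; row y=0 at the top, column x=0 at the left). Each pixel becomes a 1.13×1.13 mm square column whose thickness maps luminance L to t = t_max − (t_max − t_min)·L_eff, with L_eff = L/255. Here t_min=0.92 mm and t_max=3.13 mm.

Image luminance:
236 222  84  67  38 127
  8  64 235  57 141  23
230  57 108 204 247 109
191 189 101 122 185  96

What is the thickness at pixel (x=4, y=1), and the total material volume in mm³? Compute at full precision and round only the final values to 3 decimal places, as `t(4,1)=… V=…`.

t(4,1)=1.908 V=61.161

span = t_max - t_min = 3.13 - 0.92 = 2.210
L(4,1) = 141, L_eff = 141/255 = 0.552941
t(4,1) = 3.13 - 2.210·0.552941 = 1.908
Σt over all 4·6 pixels = 47.898
V = pitch²·Σt = 1.13²·47.898 = 61.161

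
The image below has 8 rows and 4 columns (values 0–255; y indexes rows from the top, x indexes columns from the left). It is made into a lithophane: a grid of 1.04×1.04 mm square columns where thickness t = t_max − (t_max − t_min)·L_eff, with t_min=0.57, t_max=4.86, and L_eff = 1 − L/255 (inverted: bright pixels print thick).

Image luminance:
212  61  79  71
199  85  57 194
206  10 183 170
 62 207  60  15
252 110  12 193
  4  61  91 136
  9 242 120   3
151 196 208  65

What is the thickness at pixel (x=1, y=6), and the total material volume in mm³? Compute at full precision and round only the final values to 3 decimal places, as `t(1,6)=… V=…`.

t(1,6)=4.641 V=87.492

span = t_max - t_min = 4.86 - 0.57 = 4.290
L(1,6) = 242, L_eff = 1 - 242/255 = 0.050980 (inverted)
t(1,6) = 4.86 - 4.290·0.050980 = 4.641
Σt over all 8·4 pixels = 171893/2125 ≈ 80.8908235
V = pitch²·Σt = 1.04²·171893/2125 = 87.492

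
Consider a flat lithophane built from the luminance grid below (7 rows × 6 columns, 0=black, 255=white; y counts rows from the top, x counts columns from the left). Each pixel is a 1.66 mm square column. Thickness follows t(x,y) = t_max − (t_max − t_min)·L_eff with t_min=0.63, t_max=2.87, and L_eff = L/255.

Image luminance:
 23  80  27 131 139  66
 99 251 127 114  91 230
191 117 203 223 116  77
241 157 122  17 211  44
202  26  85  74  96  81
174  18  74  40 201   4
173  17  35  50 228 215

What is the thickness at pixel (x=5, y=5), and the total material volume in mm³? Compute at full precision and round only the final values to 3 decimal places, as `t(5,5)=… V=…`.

span = t_max - t_min = 2.87 - 0.63 = 2.240
L(5,5) = 4, L_eff = 4/255 = 0.015686
t(5,5) = 2.87 - 2.240·0.015686 = 2.835
Σt over all 7·6 pixels = 65947/850 ≈ 77.5847059
V = pitch²·Σt = 1.66²·65947/850 = 213.792

t(5,5)=2.835 V=213.792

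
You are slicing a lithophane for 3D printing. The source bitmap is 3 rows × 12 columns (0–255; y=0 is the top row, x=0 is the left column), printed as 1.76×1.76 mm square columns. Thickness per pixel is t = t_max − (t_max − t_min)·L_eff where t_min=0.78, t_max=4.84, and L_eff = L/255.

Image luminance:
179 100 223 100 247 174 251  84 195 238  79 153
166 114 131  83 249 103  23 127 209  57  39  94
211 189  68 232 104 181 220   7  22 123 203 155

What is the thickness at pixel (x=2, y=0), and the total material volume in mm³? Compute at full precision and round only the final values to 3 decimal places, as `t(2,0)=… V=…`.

span = t_max - t_min = 4.84 - 0.78 = 4.060
L(2,0) = 223, L_eff = 223/255 = 0.874510
t(2,0) = 4.84 - 4.060·0.874510 = 1.289
Σt over all 3·12 pixels = 393187/4250 ≈ 92.5145882
V = pitch²·Σt = 1.76²·393187/4250 = 286.573

t(2,0)=1.289 V=286.573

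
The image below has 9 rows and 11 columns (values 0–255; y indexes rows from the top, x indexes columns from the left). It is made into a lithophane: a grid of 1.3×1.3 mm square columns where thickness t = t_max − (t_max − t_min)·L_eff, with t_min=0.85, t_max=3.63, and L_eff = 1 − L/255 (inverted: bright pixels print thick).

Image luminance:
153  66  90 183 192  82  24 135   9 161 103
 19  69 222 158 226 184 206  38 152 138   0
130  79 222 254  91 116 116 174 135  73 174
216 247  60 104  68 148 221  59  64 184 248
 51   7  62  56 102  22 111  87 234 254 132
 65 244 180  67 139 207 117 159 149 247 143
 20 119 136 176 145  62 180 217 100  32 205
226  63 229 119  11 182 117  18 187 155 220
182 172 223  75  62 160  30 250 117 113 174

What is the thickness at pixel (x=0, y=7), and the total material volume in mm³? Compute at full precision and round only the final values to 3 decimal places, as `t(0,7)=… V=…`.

t(0,7)=3.314 V=383.664

span = t_max - t_min = 3.63 - 0.85 = 2.780
L(0,7) = 226, L_eff = 1 - 226/255 = 0.113725 (inverted)
t(0,7) = 3.63 - 2.780·0.113725 = 3.314
Σt over all 9·11 pixels = 1157803/5100 ≈ 227.0201961
V = pitch²·Σt = 1.3²·1157803/5100 = 383.664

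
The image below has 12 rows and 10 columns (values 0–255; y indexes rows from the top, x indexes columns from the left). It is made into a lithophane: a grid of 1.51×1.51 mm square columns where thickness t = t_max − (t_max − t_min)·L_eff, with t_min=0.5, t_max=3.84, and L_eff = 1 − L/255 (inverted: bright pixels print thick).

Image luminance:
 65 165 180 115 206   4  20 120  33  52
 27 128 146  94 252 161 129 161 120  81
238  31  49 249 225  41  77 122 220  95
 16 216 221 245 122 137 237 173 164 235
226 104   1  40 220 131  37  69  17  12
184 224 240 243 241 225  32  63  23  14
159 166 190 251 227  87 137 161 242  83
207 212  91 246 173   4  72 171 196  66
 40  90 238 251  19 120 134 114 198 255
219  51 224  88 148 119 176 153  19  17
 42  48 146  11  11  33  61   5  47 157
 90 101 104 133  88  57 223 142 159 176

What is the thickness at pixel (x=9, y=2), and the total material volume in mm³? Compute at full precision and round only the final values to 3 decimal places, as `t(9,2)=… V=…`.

t(9,2)=1.744 V=595.709

span = t_max - t_min = 3.84 - 0.5 = 3.340
L(9,2) = 95, L_eff = 1 - 95/255 = 0.627451 (inverted)
t(9,2) = 3.84 - 3.340·0.627451 = 1.744
Σt over all 12·10 pixels = 555187/2125 ≈ 261.2644706
V = pitch²·Σt = 1.51²·555187/2125 = 595.709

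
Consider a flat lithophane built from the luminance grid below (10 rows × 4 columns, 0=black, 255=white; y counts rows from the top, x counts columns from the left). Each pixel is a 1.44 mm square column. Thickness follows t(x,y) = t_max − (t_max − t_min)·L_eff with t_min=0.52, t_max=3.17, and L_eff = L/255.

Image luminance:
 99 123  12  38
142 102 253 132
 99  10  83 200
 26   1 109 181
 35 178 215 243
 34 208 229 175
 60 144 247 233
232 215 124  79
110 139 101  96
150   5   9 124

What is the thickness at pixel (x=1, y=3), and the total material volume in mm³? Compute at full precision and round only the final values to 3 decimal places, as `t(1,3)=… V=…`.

t(1,3)=3.160 V=155.294

span = t_max - t_min = 3.17 - 0.52 = 2.650
L(1,3) = 1, L_eff = 1/255 = 0.003922
t(1,3) = 3.17 - 2.650·0.003922 = 3.160
Σt over all 10·4 pixels = 25463/340 ≈ 74.8911765
V = pitch²·Σt = 1.44²·25463/340 = 155.294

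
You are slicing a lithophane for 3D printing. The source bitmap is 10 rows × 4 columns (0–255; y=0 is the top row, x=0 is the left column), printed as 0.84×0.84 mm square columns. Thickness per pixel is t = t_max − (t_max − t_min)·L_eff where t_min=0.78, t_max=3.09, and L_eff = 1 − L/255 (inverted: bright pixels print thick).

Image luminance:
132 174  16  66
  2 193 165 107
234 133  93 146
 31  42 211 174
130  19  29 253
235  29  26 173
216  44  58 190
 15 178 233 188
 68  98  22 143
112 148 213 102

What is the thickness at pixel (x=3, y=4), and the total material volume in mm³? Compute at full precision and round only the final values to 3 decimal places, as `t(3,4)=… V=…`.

t(3,4)=3.072 V=52.958

span = t_max - t_min = 3.09 - 0.78 = 2.310
L(3,4) = 253, L_eff = 1 - 253/255 = 0.007843 (inverted)
t(3,4) = 3.09 - 2.310·0.007843 = 3.072
Σt over all 10·4 pixels = 637957/8500 ≈ 75.0537647
V = pitch²·Σt = 0.84²·637957/8500 = 52.958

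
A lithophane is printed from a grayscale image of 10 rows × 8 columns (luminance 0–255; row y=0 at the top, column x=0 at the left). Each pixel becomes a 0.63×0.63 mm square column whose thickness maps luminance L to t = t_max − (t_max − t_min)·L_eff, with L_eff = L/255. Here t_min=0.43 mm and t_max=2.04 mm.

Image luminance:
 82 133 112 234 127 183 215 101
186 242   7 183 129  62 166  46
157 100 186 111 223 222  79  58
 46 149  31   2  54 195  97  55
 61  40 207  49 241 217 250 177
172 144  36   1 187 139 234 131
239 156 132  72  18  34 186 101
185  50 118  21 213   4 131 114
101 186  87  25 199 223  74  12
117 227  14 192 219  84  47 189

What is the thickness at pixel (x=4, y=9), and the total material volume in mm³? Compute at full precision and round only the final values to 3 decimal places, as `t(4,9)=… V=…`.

span = t_max - t_min = 2.04 - 0.43 = 1.610
L(4,9) = 219, L_eff = 219/255 = 0.858824
t(4,9) = 2.04 - 1.610·0.858824 = 0.657
Σt over all 10·8 pixels = 848977/8500 ≈ 99.8796471
V = pitch²·Σt = 0.63²·848977/8500 = 39.642

t(4,9)=0.657 V=39.642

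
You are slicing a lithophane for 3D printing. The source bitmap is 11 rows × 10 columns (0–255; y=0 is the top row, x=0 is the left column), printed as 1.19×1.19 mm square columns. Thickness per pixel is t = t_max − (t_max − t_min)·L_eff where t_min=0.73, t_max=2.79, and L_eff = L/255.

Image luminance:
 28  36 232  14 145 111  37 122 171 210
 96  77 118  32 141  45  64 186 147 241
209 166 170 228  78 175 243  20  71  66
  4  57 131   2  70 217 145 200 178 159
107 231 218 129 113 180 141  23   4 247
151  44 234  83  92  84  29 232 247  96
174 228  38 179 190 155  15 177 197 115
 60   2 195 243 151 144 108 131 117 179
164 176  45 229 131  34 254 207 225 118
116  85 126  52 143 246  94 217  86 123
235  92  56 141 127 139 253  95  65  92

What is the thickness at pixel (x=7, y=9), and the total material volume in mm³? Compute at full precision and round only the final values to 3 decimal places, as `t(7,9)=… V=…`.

span = t_max - t_min = 2.79 - 0.73 = 2.060
L(7,9) = 217, L_eff = 217/255 = 0.850980
t(7,9) = 2.79 - 2.060·0.850980 = 1.037
Σt over all 11·10 pixels = 1210201/6375 ≈ 189.8354510
V = pitch²·Σt = 1.19²·1210201/6375 = 268.826

t(7,9)=1.037 V=268.826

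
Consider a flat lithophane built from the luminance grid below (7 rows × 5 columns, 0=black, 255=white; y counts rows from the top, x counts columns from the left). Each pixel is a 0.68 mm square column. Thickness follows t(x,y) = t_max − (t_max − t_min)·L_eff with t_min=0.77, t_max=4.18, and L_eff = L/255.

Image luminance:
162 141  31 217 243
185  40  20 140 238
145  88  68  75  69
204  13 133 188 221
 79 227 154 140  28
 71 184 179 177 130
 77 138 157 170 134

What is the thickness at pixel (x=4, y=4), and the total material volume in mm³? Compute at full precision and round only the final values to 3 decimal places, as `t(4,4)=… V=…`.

span = t_max - t_min = 4.18 - 0.77 = 3.410
L(4,4) = 28, L_eff = 28/255 = 0.109804
t(4,4) = 4.18 - 3.410·0.109804 = 3.806
Σt over all 7·5 pixels = 534886/6375 ≈ 83.9036863
V = pitch²·Σt = 0.68²·534886/6375 = 38.797

t(4,4)=3.806 V=38.797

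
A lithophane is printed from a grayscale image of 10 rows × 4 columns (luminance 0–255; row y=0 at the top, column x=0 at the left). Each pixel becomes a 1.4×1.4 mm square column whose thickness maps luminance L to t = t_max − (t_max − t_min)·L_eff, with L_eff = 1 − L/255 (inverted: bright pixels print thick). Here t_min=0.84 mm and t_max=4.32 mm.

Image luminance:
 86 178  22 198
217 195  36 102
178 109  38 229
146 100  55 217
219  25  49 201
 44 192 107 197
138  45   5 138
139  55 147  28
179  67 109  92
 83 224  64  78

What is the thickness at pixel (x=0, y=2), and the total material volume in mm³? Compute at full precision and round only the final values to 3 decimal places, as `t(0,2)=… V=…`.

span = t_max - t_min = 4.32 - 0.84 = 3.480
L(0,2) = 178, L_eff = 1 - 178/255 = 0.301961 (inverted)
t(0,2) = 4.32 - 3.480·0.301961 = 3.269
Σt over all 10·4 pixels = 208599/2125 ≈ 98.1642353
V = pitch²·Σt = 1.4²·208599/2125 = 192.402

t(0,2)=3.269 V=192.402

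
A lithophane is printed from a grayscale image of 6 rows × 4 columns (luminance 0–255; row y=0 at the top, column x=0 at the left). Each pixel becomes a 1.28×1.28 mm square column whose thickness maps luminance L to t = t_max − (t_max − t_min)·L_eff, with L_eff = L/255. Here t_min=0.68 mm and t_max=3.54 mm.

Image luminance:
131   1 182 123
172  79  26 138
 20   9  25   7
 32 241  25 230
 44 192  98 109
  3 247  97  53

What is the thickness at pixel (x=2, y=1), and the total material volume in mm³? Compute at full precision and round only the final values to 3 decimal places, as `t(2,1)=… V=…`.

span = t_max - t_min = 3.54 - 0.68 = 2.860
L(2,1) = 26, L_eff = 26/255 = 0.101961
t(2,1) = 3.54 - 2.860·0.101961 = 3.248
Σt over all 6·4 pixels = 378314/6375 ≈ 59.3433725
V = pitch²·Σt = 1.28²·378314/6375 = 97.228

t(2,1)=3.248 V=97.228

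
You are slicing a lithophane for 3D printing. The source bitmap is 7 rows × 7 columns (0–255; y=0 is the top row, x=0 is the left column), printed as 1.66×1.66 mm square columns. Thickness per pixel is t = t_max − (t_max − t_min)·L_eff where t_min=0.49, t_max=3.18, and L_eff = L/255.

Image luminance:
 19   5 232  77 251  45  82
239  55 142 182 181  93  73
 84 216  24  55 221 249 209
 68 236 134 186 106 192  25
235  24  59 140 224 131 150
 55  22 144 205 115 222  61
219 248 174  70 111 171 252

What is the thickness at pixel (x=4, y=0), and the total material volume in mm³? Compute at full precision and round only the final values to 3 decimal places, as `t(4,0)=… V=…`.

span = t_max - t_min = 3.18 - 0.49 = 2.690
L(4,0) = 251, L_eff = 251/255 = 0.984314
t(4,0) = 3.18 - 2.690·0.984314 = 0.532
Σt over all 7·7 pixels = 2167613/25500 ≈ 85.0044314
V = pitch²·Σt = 1.66²·2167613/25500 = 234.238

t(4,0)=0.532 V=234.238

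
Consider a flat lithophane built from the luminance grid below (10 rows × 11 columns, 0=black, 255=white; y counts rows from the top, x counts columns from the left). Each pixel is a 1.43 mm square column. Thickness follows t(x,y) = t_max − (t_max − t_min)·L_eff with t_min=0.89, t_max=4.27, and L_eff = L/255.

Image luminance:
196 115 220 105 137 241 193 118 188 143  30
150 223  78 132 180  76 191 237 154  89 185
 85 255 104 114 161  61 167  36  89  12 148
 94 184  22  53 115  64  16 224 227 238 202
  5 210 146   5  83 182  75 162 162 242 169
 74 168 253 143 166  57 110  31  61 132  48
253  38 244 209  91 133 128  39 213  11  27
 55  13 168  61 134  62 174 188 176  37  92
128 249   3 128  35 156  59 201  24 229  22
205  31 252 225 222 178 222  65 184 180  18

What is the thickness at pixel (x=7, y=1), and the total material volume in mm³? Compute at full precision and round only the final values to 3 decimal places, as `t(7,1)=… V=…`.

span = t_max - t_min = 4.27 - 0.89 = 3.380
L(7,1) = 237, L_eff = 237/255 = 0.929412
t(7,1) = 4.27 - 3.380·0.929412 = 1.129
Σt over all 10·11 pixels = 1190771/4250 ≈ 280.1814118
V = pitch²·Σt = 1.43²·1190771/4250 = 572.943

t(7,1)=1.129 V=572.943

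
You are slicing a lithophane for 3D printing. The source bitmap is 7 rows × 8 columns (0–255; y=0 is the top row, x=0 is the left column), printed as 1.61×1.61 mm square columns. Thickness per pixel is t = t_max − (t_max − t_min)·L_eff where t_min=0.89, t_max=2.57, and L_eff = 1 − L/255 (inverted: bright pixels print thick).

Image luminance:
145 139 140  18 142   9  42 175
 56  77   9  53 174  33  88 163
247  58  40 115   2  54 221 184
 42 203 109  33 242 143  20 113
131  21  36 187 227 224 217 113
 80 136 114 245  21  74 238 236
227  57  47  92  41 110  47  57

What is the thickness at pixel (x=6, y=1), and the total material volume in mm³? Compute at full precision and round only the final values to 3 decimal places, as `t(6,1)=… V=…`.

t(6,1)=1.470 V=236.214

span = t_max - t_min = 2.57 - 0.89 = 1.680
L(6,1) = 88, L_eff = 1 - 88/255 = 0.654902 (inverted)
t(6,1) = 2.57 - 1.680·0.654902 = 1.470
Σt over all 7·8 pixels = 193648/2125 ≈ 91.1284706
V = pitch²·Σt = 1.61²·193648/2125 = 236.214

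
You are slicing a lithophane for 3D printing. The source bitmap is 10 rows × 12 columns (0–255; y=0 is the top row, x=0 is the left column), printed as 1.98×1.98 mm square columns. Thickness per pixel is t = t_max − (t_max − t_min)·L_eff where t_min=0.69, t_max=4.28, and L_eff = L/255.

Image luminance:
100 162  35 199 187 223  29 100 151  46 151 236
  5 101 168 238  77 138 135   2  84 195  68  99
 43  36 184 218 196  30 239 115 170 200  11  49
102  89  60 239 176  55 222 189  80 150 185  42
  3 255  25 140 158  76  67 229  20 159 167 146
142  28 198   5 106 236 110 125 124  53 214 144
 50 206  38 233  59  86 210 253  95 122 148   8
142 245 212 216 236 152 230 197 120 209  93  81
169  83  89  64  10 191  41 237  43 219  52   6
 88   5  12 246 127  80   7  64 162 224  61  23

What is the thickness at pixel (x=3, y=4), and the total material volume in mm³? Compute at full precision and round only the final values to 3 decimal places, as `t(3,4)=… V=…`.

t(3,4)=2.309 V=1192.079

span = t_max - t_min = 4.28 - 0.69 = 3.590
L(3,4) = 140, L_eff = 140/255 = 0.549020
t(3,4) = 4.28 - 3.590·0.549020 = 2.309
Σt over all 10·12 pixels = 2584601/8500 ≈ 304.0707059
V = pitch²·Σt = 1.98²·2584601/8500 = 1192.079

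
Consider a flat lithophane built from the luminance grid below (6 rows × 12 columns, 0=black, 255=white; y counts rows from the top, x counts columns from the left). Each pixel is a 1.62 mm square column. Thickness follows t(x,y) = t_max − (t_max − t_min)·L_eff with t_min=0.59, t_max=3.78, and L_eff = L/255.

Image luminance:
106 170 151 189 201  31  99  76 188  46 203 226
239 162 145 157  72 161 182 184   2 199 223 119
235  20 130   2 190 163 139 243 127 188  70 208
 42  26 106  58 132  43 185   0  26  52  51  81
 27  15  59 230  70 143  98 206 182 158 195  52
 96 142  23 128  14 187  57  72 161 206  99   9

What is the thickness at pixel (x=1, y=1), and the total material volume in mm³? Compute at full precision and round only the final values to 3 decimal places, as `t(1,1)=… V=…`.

span = t_max - t_min = 3.78 - 0.59 = 3.190
L(1,1) = 162, L_eff = 162/255 = 0.635294
t(1,1) = 3.78 - 3.190·0.635294 = 1.753
Σt over all 6·12 pixels = 4172117/25500 ≈ 163.6124314
V = pitch²·Σt = 1.62²·4172117/25500 = 429.384

t(1,1)=1.753 V=429.384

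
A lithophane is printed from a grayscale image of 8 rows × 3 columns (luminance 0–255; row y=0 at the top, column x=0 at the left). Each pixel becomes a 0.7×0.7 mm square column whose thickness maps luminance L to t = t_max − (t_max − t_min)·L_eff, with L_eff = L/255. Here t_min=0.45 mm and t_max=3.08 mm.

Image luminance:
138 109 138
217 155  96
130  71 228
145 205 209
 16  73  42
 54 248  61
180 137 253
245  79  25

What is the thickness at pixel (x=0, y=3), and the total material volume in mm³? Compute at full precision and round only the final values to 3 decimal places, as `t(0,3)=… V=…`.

span = t_max - t_min = 3.08 - 0.45 = 2.630
L(0,3) = 145, L_eff = 145/255 = 0.568627
t(0,3) = 3.08 - 2.630·0.568627 = 1.585
Σt over all 8·3 pixels = 514579/12750 ≈ 40.3591373
V = pitch²·Σt = 0.7²·514579/12750 = 19.776

t(0,3)=1.585 V=19.776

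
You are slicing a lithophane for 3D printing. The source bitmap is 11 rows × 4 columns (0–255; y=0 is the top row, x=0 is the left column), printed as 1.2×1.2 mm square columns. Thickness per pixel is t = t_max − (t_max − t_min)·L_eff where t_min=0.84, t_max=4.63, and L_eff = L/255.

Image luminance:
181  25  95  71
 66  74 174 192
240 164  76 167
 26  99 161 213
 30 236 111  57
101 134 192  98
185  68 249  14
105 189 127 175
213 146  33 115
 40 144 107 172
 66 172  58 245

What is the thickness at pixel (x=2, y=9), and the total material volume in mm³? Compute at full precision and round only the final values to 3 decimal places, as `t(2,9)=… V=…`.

t(2,9)=3.040 V=173.375

span = t_max - t_min = 4.63 - 0.84 = 3.790
L(2,9) = 107, L_eff = 107/255 = 0.419608
t(2,9) = 4.63 - 3.790·0.419608 = 3.040
Σt over all 11·4 pixels = 1535093/12750 ≈ 120.3994510
V = pitch²·Σt = 1.2²·1535093/12750 = 173.375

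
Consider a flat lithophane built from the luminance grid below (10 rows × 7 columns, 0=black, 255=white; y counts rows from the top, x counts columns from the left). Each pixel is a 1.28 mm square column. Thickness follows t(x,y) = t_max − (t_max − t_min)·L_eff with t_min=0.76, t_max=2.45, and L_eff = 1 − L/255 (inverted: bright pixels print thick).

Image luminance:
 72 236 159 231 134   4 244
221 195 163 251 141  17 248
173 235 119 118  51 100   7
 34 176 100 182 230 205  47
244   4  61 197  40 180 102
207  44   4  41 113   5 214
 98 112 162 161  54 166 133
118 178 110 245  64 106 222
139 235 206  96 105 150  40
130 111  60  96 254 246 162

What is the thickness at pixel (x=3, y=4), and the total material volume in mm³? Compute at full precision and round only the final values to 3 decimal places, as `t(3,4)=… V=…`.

span = t_max - t_min = 2.45 - 0.76 = 1.690
L(3,4) = 197, L_eff = 1 - 197/255 = 0.227451 (inverted)
t(3,4) = 2.45 - 1.690·0.227451 = 2.066
Σt over all 10·7 pixels = 740863/6375 ≈ 116.2138039
V = pitch²·Σt = 1.28²·740863/6375 = 190.405

t(3,4)=2.066 V=190.405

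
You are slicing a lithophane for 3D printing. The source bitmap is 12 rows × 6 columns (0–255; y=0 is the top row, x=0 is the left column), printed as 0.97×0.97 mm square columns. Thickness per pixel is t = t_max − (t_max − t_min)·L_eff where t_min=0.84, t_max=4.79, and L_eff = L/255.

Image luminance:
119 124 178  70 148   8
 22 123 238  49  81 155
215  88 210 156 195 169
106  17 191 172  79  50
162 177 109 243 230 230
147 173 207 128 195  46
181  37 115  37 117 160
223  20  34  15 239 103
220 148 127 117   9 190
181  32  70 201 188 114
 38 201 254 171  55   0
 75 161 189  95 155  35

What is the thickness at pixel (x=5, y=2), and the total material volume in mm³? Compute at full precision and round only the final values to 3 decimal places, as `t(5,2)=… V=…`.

t(5,2)=2.172 V=188.705

span = t_max - t_min = 4.79 - 0.84 = 3.950
L(5,2) = 169, L_eff = 169/255 = 0.662745
t(5,2) = 4.79 - 3.950·0.662745 = 2.172
Σt over all 12·6 pixels = 204569/1020 ≈ 200.5578431
V = pitch²·Σt = 0.97²·204569/1020 = 188.705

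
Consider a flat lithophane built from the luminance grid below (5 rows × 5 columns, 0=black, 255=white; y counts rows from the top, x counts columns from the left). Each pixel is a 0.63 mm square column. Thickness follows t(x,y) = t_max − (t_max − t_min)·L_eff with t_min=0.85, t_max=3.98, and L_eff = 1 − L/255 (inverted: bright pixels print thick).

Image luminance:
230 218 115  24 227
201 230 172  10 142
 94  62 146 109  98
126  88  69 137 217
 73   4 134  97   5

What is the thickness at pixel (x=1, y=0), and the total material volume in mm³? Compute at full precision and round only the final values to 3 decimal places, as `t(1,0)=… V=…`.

t(1,0)=3.526 V=23.186

span = t_max - t_min = 3.98 - 0.85 = 3.130
L(1,0) = 218, L_eff = 1 - 218/255 = 0.145098 (inverted)
t(1,0) = 3.98 - 3.130·0.145098 = 3.526
Σt over all 5·5 pixels = 1489639/25500 ≈ 58.4172157
V = pitch²·Σt = 0.63²·1489639/25500 = 23.186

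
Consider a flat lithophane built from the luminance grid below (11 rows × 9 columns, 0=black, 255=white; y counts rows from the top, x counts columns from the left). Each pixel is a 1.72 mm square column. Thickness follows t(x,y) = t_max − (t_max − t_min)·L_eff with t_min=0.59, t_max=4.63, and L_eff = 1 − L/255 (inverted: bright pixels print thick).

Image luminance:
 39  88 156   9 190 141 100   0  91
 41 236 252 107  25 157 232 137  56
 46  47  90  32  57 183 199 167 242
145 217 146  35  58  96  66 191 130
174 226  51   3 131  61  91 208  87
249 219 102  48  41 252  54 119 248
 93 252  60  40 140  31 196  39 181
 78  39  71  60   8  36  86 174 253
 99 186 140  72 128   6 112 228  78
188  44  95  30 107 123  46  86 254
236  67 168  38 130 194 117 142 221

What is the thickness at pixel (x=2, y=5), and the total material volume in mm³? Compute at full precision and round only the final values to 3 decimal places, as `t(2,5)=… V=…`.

span = t_max - t_min = 4.63 - 0.59 = 4.040
L(2,5) = 102, L_eff = 1 - 102/255 = 0.600000 (inverted)
t(2,5) = 4.63 - 4.040·0.600000 = 2.206
Σt over all 11·9 pixels = 1246483/5100 ≈ 244.4084314
V = pitch²·Σt = 1.72²·1246483/5100 = 723.058

t(2,5)=2.206 V=723.058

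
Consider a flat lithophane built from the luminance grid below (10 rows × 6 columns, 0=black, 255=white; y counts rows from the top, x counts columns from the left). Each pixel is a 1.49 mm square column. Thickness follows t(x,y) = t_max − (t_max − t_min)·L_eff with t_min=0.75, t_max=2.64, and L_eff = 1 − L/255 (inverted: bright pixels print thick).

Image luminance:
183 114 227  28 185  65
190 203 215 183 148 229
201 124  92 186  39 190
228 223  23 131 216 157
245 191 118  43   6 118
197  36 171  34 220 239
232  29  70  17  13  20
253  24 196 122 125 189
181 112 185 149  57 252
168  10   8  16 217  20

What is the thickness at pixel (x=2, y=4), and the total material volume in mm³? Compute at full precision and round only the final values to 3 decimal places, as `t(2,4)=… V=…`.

t(2,4)=1.625 V=232.580

span = t_max - t_min = 2.64 - 0.75 = 1.890
L(2,4) = 118, L_eff = 1 - 118/255 = 0.537255 (inverted)
t(2,4) = 2.64 - 1.890·0.537255 = 1.625
Σt over all 10·6 pixels = 890469/8500 ≈ 104.7610588
V = pitch²·Σt = 1.49²·890469/8500 = 232.580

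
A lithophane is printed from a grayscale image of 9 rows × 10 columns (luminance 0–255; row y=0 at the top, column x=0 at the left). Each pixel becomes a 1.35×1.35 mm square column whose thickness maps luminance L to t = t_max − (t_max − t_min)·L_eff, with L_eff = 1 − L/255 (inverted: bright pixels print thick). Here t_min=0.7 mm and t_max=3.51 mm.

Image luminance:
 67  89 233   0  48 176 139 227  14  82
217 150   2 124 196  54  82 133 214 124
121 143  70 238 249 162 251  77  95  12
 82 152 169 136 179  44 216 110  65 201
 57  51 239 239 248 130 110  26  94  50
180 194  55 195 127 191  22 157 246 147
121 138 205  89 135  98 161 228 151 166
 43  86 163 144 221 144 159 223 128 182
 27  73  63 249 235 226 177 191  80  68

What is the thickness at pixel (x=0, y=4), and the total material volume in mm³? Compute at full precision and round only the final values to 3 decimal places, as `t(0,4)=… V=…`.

span = t_max - t_min = 3.51 - 0.7 = 2.810
L(0,4) = 57, L_eff = 1 - 57/255 = 0.776471 (inverted)
t(0,4) = 3.51 - 2.810·0.776471 = 1.328
Σt over all 9·10 pixels = 202231/1020 ≈ 198.2656863
V = pitch²·Σt = 1.35²·202231/1020 = 361.339

t(0,4)=1.328 V=361.339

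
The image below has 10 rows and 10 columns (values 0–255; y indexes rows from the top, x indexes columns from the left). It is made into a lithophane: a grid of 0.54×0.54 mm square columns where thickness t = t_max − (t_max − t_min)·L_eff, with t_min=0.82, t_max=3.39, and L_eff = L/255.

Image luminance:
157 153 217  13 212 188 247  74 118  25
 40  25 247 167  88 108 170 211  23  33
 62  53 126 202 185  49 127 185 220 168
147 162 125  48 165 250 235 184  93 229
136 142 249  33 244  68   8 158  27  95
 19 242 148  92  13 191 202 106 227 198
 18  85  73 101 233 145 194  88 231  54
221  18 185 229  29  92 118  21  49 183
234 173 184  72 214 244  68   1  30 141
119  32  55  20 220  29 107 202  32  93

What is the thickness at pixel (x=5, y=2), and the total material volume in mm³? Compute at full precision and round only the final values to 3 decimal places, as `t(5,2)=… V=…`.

span = t_max - t_min = 3.39 - 0.82 = 2.570
L(5,2) = 49, L_eff = 49/255 = 0.192157
t(5,2) = 3.39 - 2.570·0.192157 = 2.896
Σt over all 10·10 pixels = 2681819/12750 ≈ 210.3387451
V = pitch²·Σt = 0.54²·2681819/12750 = 61.335

t(5,2)=2.896 V=61.335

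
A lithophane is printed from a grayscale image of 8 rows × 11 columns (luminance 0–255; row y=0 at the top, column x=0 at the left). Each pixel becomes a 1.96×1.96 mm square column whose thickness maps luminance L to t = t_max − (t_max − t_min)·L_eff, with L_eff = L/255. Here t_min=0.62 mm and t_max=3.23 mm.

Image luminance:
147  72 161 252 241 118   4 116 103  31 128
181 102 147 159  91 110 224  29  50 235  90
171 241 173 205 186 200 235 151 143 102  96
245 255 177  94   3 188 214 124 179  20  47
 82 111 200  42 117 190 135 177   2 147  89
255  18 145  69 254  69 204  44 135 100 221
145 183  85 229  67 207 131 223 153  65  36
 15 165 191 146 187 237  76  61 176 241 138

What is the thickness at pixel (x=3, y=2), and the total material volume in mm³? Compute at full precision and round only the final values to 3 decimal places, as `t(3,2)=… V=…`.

span = t_max - t_min = 3.23 - 0.62 = 2.610
L(3,2) = 205, L_eff = 205/255 = 0.803922
t(3,2) = 3.23 - 2.610·0.803922 = 1.132
Σt over all 8·11 pixels = 1354379/8500 ≈ 159.3387059
V = pitch²·Σt = 1.96²·1354379/8500 = 612.116

t(3,2)=1.132 V=612.116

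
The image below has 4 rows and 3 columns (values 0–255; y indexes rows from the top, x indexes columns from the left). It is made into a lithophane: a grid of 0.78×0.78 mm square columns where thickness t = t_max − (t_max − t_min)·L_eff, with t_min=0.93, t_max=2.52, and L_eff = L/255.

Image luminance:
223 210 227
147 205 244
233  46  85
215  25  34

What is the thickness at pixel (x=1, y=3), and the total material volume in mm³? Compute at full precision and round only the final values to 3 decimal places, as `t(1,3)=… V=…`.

t(1,3)=2.364 V=11.213

span = t_max - t_min = 2.52 - 0.93 = 1.590
L(1,3) = 25, L_eff = 25/255 = 0.098039
t(1,3) = 2.52 - 1.590·0.098039 = 2.364
Σt over all 4·3 pixels = 78329/4250 ≈ 18.4303529
V = pitch²·Σt = 0.78²·78329/4250 = 11.213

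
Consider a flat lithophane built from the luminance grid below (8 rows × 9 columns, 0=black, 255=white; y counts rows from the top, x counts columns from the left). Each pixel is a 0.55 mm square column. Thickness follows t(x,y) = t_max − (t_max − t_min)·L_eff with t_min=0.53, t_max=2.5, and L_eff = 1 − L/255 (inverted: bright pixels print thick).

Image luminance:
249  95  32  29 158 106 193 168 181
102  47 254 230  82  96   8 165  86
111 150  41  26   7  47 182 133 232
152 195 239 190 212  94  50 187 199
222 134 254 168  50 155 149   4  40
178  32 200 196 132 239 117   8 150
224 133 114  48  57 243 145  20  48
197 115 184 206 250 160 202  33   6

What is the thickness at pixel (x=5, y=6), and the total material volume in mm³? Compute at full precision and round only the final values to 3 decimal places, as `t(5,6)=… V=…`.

t(5,6)=2.407 V=33.840

span = t_max - t_min = 2.5 - 0.53 = 1.970
L(5,6) = 243, L_eff = 1 - 243/255 = 0.047059 (inverted)
t(5,6) = 2.5 - 1.970·0.047059 = 2.407
Σt over all 8·9 pixels = 2852657/25500 ≈ 111.8689020
V = pitch²·Σt = 0.55²·2852657/25500 = 33.840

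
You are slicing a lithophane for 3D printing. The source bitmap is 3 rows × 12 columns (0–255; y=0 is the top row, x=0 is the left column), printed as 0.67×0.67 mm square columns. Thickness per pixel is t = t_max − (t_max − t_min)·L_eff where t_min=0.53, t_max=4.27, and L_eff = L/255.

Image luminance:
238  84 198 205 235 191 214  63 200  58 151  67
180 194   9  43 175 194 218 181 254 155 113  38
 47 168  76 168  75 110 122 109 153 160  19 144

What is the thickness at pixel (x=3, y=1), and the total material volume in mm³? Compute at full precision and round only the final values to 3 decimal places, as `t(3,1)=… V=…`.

span = t_max - t_min = 4.27 - 0.53 = 3.740
L(3,1) = 43, L_eff = 43/255 = 0.168627
t(3,1) = 4.27 - 3.740·0.168627 = 3.639
Σt over all 3·12 pixels = 60191/750 ≈ 80.2546667
V = pitch²·Σt = 0.67²·60191/750 = 36.026

t(3,1)=3.639 V=36.026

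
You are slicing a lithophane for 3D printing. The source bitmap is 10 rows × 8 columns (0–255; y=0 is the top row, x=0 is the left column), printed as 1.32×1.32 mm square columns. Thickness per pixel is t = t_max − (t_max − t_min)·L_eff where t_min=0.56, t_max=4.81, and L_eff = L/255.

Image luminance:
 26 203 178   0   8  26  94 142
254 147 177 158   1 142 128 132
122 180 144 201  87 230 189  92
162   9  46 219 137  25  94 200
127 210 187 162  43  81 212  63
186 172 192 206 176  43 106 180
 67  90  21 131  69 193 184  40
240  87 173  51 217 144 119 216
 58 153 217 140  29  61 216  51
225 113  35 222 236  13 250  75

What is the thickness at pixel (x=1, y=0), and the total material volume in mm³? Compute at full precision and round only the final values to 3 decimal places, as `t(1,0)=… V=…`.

span = t_max - t_min = 4.81 - 0.56 = 4.250
L(1,0) = 203, L_eff = 203/255 = 0.796078
t(1,0) = 4.81 - 4.250·0.796078 = 1.427
Σt over all 10·8 pixels = 12653/60 ≈ 210.8833333
V = pitch²·Σt = 1.32²·12653/60 = 367.443

t(1,0)=1.427 V=367.443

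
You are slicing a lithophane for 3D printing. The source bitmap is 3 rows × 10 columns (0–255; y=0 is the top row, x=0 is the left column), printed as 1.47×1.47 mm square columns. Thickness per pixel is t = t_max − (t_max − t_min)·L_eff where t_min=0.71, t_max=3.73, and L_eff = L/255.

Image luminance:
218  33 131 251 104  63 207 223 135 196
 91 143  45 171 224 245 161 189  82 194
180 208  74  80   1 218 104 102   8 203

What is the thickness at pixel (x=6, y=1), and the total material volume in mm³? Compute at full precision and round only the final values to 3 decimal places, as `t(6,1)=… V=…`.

span = t_max - t_min = 3.73 - 0.71 = 3.020
L(6,1) = 161, L_eff = 161/255 = 0.631373
t(6,1) = 3.73 - 3.020·0.631373 = 1.823
Σt over all 3·10 pixels = 61.164
V = pitch²·Σt = 1.47²·61.164 = 132.169

t(6,1)=1.823 V=132.169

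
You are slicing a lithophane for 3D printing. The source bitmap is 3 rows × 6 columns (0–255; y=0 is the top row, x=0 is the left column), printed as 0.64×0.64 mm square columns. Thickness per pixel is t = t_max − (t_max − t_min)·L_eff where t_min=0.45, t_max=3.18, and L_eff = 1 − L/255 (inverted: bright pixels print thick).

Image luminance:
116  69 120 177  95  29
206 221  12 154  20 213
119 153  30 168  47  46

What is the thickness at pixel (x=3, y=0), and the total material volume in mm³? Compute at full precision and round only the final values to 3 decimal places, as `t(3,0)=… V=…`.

span = t_max - t_min = 3.18 - 0.45 = 2.730
L(3,0) = 177, L_eff = 1 - 177/255 = 0.305882 (inverted)
t(3,0) = 3.18 - 2.730·0.305882 = 2.345
Σt over all 3·6 pixels = 50079/1700 ≈ 29.4582353
V = pitch²·Σt = 0.64²·50079/1700 = 12.066

t(3,0)=2.345 V=12.066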